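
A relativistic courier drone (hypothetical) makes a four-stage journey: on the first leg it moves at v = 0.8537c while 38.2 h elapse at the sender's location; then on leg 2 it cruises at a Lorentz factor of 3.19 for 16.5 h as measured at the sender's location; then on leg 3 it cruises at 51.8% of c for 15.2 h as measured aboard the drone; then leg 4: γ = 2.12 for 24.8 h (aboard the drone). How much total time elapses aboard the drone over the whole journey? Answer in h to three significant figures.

τ = 65.1 h

Leg 1: γ = 1/√(1 − 0.8537²) = 1/√0.2712 = 1.920; τ_1 = 38.2/1.920 = 19.89 h.
Leg 2: γ = 3.19; τ_2 = 16.5/3.190 = 5.172 h.
Leg 3: 15.2 h is already measured aboard the drone.
Leg 4: 24.8 h is already measured aboard the drone.
Total: 19.89 + 5.172 + 15.20 + 24.80 h.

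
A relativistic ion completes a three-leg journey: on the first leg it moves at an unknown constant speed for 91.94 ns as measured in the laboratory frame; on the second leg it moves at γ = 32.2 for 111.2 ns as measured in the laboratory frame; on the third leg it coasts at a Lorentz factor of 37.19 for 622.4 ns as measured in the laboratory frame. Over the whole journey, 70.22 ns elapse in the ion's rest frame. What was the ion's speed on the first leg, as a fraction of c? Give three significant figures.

β = 0.839

Leg 1: speed unknown; τ_1 = 91.94/γ_1.
Leg 2: γ = 32.2; τ_2 = 111.2/32.20 = 3.453 ns.
Leg 3: γ = 37.19; τ_3 = 622.4/37.19 = 16.74 ns.
Total proper time: τ_1 + 3.453 + 16.74 = 70.22, so τ_1 = 70.22 − 20.19 = 50.03 ns.
γ_1 = 91.94/50.03 = 1.838; β = √(1 − 1/γ²) = √0.7039.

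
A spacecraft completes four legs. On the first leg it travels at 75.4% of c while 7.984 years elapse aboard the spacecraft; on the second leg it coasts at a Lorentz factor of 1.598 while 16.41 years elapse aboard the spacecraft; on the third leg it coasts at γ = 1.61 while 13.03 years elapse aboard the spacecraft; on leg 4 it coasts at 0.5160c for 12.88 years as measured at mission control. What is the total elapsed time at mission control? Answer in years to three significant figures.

Δt = 72.2 years

Leg 1: β = 0.754; γ = 1/√(1 − 0.754²) = 1/√0.4315 = 1.522; Δt_1 = 1.522 × 7.984 = 12.15 years.
Leg 2: γ = 1.598; Δt_2 = 1.598 × 16.41 = 26.22 years.
Leg 3: γ = 1.61; Δt_3 = 1.610 × 13.03 = 20.98 years.
Leg 4: 12.88 years is already measured at mission control.
Total: 12.15 + 26.22 + 20.98 + 12.88 years.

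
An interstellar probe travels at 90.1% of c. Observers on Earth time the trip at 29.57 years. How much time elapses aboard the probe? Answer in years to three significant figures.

β = 0.901; γ = 1/√(1 − 0.901²) = 1/√0.1882 = 2.305
The interval measured on Earth is the dilated one; the clock aboard the probe measures the proper time τ = Δt/γ = 29.57/2.305 years.

τ = 12.8 years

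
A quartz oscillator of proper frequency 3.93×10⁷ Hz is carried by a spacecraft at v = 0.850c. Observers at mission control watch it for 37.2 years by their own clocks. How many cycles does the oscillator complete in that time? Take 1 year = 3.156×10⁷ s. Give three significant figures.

N = 2.43×10¹⁶

γ = 1/√(1 − 0.850²) = 1/√0.2775 = 1.898
During 37.2 years of lab time, the oscillator's proper time advances by τ = Δt/γ = 37.2/1.898 = 19.60 years = 6.185×10⁸ s.
N = f × τ = 3.93×10⁷ × 6.185×10⁸ = 2.431×10¹⁶.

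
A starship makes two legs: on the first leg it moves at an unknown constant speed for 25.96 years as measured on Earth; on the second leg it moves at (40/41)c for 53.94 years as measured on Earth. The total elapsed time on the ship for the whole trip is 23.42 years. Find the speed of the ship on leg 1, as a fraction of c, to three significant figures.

Leg 1: speed unknown; τ_1 = 25.96/γ_1.
Leg 2: γ = 1/√(1 − (40/41)²) = 41/9 ≈ 4.556; τ_2 = 53.94/4.556 = 11.84 years.
Total proper time: τ_1 + 11.84 = 23.42, so τ_1 = 23.42 − 11.84 = 11.58 years.
γ_1 = 25.96/11.58 = 2.242; β = √(1 − 1/γ²) = √0.8010.

β = 0.895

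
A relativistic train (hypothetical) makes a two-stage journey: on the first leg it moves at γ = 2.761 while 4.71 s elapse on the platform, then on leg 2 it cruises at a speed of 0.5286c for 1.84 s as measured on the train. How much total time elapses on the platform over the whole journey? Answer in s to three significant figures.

Leg 1: 4.71 s is already measured on the platform.
Leg 2: γ = 1/√(1 − 0.5286²) = 1/√0.7206 = 1.178; Δt_2 = 1.178 × 1.84 = 2.168 s.
Total: 4.710 + 2.168 s.

Δt = 6.88 s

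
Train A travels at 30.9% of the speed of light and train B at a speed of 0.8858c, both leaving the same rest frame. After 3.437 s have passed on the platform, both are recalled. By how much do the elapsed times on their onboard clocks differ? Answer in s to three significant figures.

A: β = 0.309; γ = 1/√(1 − 0.309²) = 1/√0.9045 = 1.051; τ_A = 3.437/1.051 = 3.269 s.
B: γ = 1/√(1 − 0.8858²) = 1/√0.2154 = 2.155; τ_B = 3.437/2.155 = 1.595 s.

|τ_A − τ_B| = 1.67 s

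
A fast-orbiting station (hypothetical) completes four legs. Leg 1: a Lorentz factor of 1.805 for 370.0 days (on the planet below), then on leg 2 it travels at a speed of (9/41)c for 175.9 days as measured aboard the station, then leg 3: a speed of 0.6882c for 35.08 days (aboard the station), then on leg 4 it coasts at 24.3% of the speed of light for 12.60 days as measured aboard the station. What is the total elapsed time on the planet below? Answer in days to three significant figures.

Leg 1: 370.0 days is already measured on the planet below.
Leg 2: γ = 1/√(1 − (9/41)²) = 41/40 = 1.025; Δt_2 = 1.025 × 175.9 = 180.3 days.
Leg 3: γ = 1/√(1 − 0.6882²) = 1/√0.5264 = 1.378; Δt_3 = 1.378 × 35.08 = 48.35 days.
Leg 4: β = 0.243; γ = 1/√(1 − 0.243²) = 1/√0.9410 = 1.031; Δt_4 = 1.031 × 12.60 = 12.99 days.
Total: 370.0 + 180.3 + 48.35 + 12.99 days.

Δt = 612 days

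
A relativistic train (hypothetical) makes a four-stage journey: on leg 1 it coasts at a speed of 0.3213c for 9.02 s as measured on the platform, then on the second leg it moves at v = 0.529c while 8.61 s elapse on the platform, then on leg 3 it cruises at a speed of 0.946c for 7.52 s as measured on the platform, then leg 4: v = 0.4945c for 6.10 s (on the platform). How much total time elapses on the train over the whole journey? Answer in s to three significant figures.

τ = 23.6 s

Leg 1: γ = 1/√(1 − 0.3213²) = 1/√0.8968 = 1.056; τ_1 = 9.02/1.056 = 8.542 s.
Leg 2: γ = 1/√(1 − 0.529²) = 1/√0.7202 = 1.178; τ_2 = 8.61/1.178 = 7.307 s.
Leg 3: γ = 1/√(1 − 0.946²) = 1/√0.1051 = 3.085; τ_3 = 7.52/3.085 = 2.438 s.
Leg 4: γ = 1/√(1 − 0.4945²) = 1/√0.7555 = 1.151; τ_4 = 6.10/1.151 = 5.302 s.
Total: 8.542 + 7.307 + 2.438 + 5.302 s.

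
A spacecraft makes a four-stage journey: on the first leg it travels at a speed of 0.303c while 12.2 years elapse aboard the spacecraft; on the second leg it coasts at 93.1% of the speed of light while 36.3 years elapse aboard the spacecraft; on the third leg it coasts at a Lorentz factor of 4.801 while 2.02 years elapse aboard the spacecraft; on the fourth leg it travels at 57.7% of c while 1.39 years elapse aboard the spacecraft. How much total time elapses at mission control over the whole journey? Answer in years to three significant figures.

Leg 1: γ = 1/√(1 − 0.303²) = 1/√0.9082 = 1.049; Δt_1 = 1.049 × 12.2 = 12.80 years.
Leg 2: β = 0.931; γ = 1/√(1 − 0.931²) = 1/√0.1332 = 2.740; Δt_2 = 2.740 × 36.3 = 99.45 years.
Leg 3: γ = 4.801; Δt_3 = 4.801 × 2.02 = 9.698 years.
Leg 4: β = 0.577; γ = 1/√(1 − 0.577²) = 1/√0.6671 = 1.224; Δt_4 = 1.224 × 1.39 = 1.702 years.
Total: 12.80 + 99.45 + 9.698 + 1.702 years.

Δt = 124 years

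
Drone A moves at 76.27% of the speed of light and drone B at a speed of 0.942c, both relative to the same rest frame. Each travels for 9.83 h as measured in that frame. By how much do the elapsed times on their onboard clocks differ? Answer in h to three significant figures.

|τ_A − τ_B| = 3.06 h

A: β = 0.7627; γ = 1/√(1 − 0.7627²) = 1/√0.4183 = 1.546; τ_A = 9.83/1.546 = 6.358 h.
B: γ = 1/√(1 − 0.942²) = 1/√0.1126 = 2.980; τ_B = 9.83/2.980 = 3.299 h.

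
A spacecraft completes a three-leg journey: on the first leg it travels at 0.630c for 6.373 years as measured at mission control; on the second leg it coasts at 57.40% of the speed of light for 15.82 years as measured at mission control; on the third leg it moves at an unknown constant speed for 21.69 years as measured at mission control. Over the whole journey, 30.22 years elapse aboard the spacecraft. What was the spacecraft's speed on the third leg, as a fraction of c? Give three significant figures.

Leg 1: γ = 1/√(1 − 0.630²) = 1/√0.6031 = 1.288; τ_1 = 6.373/1.288 = 4.949 years.
Leg 2: β = 0.5740; γ = 1/√(1 − 0.5740²) = 1/√0.6705 = 1.221; τ_2 = 15.82/1.221 = 12.95 years.
Leg 3: speed unknown; τ_3 = 21.69/γ_3.
Total proper time: 4.949 + 12.95 + τ_3 = 30.22, so τ_3 = 30.22 − 17.90 = 12.32 years.
γ_3 = 21.69/12.32 = 1.761; β = √(1 − 1/γ²) = √0.6776.

β = 0.823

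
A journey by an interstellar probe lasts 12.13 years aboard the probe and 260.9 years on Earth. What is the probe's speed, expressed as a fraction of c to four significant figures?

β = 0.9989

The proper time is measured aboard the probe (both events occur at the probe's location); Δt is measured on Earth. γ = Δt/τ = 260.9/12.13 = 21.51.
β = √(1 − 1/γ²) = √(1 − 0.002162) = √0.9978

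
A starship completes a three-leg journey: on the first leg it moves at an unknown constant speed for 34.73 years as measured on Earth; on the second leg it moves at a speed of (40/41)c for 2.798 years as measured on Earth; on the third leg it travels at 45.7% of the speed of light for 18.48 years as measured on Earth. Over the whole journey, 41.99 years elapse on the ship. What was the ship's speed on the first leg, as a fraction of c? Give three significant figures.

β = 0.696

Leg 1: speed unknown; τ_1 = 34.73/γ_1.
Leg 2: γ = 1/√(1 − (40/41)²) = 41/9 ≈ 4.556; τ_2 = 2.798/4.556 = 0.6142 years.
Leg 3: β = 0.457; γ = 1/√(1 − 0.457²) = 1/√0.7912 = 1.124; τ_3 = 18.48/1.124 = 16.44 years.
Total proper time: τ_1 + 0.6142 + 16.44 = 41.99, so τ_1 = 41.99 − 17.05 = 24.94 years.
γ_1 = 34.73/24.94 = 1.393; β = √(1 − 1/γ²) = √0.4844.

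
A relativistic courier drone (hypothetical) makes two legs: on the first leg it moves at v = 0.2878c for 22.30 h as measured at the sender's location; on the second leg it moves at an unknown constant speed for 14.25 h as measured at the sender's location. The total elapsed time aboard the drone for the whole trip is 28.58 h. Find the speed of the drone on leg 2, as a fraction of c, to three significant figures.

β = 0.862

Leg 1: γ = 1/√(1 − 0.2878²) = 1/√0.9172 = 1.044; τ_1 = 22.30/1.044 = 21.36 h.
Leg 2: speed unknown; τ_2 = 14.25/γ_2.
Total proper time: 21.36 + τ_2 = 28.58, so τ_2 = 28.58 − 21.36 = 7.224 h.
γ_2 = 14.25/7.224 = 1.973; β = √(1 − 1/γ²) = √0.7430.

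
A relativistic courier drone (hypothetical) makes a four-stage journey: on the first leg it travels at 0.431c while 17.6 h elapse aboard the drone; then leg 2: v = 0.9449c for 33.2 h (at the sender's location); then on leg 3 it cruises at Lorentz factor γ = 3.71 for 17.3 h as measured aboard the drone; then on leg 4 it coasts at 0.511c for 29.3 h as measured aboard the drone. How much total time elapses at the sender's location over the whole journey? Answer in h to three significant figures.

Δt = 151 h

Leg 1: γ = 1/√(1 − 0.431²) = 1/√0.8142 = 1.108; Δt_1 = 1.108 × 17.6 = 19.50 h.
Leg 2: 33.2 h is already measured at the sender's location.
Leg 3: γ = 3.71; Δt_3 = 3.710 × 17.3 = 64.18 h.
Leg 4: γ = 1/√(1 − 0.511²) = 1/√0.7389 = 1.163; Δt_4 = 1.163 × 29.3 = 34.09 h.
Total: 19.50 + 33.20 + 64.18 + 34.09 h.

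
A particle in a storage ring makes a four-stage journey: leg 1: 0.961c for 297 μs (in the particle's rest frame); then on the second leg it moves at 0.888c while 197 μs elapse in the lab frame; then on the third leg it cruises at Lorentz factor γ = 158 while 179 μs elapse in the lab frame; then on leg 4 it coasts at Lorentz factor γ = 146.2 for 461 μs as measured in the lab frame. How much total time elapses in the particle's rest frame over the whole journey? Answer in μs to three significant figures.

Leg 1: 297 μs is already measured in the particle's rest frame.
Leg 2: γ = 1/√(1 − 0.888²) = 1/√0.2115 = 2.175; τ_2 = 197/2.175 = 90.59 μs.
Leg 3: γ = 158; τ_3 = 179/158.0 = 1.133 μs.
Leg 4: γ = 146.2; τ_4 = 461/146.2 = 3.153 μs.
Total: 297.0 + 90.59 + 1.133 + 3.153 μs.

τ = 392 μs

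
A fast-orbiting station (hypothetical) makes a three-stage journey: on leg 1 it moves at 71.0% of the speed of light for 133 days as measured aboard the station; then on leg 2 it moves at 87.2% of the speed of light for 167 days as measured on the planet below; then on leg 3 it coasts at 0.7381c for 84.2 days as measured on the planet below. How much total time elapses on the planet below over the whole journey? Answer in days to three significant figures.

Δt = 440 days

Leg 1: β = 0.710; γ = 1/√(1 − 0.710²) = 1/√0.4959 = 1.420; Δt_1 = 1.420 × 133 = 188.9 days.
Leg 2: 167 days is already measured on the planet below.
Leg 3: 84.2 days is already measured on the planet below.
Total: 188.9 + 167.0 + 84.20 days.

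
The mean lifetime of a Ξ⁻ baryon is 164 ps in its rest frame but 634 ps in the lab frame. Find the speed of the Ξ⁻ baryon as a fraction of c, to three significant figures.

γ = Δt/τ₀ = 634/164 = 3.866
β = √(1 − 1/γ²) = √(1 − 0.06691) = √0.9331

v = 0.966c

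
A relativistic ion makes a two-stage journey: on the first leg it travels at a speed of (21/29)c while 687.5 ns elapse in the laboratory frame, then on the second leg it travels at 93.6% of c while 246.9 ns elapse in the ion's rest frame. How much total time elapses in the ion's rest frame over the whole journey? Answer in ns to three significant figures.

Leg 1: γ = 1/√(1 − (21/29)²) = 29/20 = 1.450; τ_1 = 687.5/1.450 = 474.1 ns.
Leg 2: 246.9 ns is already measured in the ion's rest frame.
Total: 474.1 + 246.9 ns.

τ = 721 ns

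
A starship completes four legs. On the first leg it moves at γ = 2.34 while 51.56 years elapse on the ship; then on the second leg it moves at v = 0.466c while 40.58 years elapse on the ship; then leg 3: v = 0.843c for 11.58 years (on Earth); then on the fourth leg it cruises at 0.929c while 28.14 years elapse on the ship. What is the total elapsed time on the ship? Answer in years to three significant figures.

Leg 1: 51.56 years is already measured on the ship.
Leg 2: 40.58 years is already measured on the ship.
Leg 3: γ = 1/√(1 − 0.843²) = 1/√0.2894 = 1.859; τ_3 = 11.58/1.859 = 6.229 years.
Leg 4: 28.14 years is already measured on the ship.
Total: 51.56 + 40.58 + 6.229 + 28.14 years.

τ = 127 years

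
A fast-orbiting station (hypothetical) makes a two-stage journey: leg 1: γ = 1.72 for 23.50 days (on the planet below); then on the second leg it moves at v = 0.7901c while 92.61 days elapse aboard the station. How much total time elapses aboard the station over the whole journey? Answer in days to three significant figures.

Leg 1: γ = 1.72; τ_1 = 23.50/1.720 = 13.66 days.
Leg 2: 92.61 days is already measured aboard the station.
Total: 13.66 + 92.61 days.

τ = 106 days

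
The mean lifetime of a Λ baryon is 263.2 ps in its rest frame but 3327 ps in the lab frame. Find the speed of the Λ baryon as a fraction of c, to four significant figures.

β = 0.9969

γ = Δt/τ₀ = 3327/263.2 = 12.64
β = √(1 − 1/γ²) = √(1 − 0.006258) = √0.9937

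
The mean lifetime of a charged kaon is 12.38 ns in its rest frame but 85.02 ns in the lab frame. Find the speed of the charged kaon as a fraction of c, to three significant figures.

v = 0.989c

γ = Δt/τ₀ = 85.02/12.38 = 6.868
β = √(1 − 1/γ²) = √(1 − 0.02120) = √0.9788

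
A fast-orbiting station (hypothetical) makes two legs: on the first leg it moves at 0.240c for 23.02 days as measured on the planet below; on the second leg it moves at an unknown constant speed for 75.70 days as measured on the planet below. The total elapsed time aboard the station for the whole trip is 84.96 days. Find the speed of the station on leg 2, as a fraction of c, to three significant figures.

Leg 1: γ = 1/√(1 − 0.240²) = 1/√0.9424 = 1.030; τ_1 = 23.02/1.030 = 22.35 days.
Leg 2: speed unknown; τ_2 = 75.70/γ_2.
Total proper time: 22.35 + τ_2 = 84.96, so τ_2 = 84.96 − 22.35 = 62.61 days.
γ_2 = 75.70/62.61 = 1.209; β = √(1 − 1/γ²) = √0.3159.

β = 0.562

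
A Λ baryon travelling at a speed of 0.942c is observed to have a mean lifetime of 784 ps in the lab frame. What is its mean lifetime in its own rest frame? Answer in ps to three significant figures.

γ = 1/√(1 − 0.942²) = 1/√0.1126 = 2.980
The lab-frame lifetime is the dilated interval; the proper lifetime is τ₀ = Δt/γ = 784/2.980 ps.

τ₀ = 263 ps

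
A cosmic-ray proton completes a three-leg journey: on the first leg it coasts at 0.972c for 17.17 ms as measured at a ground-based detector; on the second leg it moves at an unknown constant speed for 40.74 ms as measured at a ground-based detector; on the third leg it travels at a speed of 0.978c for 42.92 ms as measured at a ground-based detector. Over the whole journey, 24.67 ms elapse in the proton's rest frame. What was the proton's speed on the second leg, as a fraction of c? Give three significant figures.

Leg 1: γ = 1/√(1 − 0.972²) = 1/√0.05522 = 4.256; τ_1 = 17.17/4.256 = 4.035 ms.
Leg 2: speed unknown; τ_2 = 40.74/γ_2.
Leg 3: γ = 1/√(1 − 0.978²) = 1/√0.04352 = 4.794; τ_3 = 42.92/4.794 = 8.953 ms.
Total proper time: 4.035 + τ_2 + 8.953 = 24.67, so τ_2 = 24.67 − 12.99 = 11.68 ms.
γ_2 = 40.74/11.68 = 3.487; β = √(1 − 1/γ²) = √0.9178.

β = 0.958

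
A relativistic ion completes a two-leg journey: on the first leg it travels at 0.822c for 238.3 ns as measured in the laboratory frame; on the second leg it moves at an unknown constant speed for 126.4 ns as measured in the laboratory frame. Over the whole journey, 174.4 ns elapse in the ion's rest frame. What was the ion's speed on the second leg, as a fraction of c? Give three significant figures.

Leg 1: γ = 1/√(1 − 0.822²) = 1/√0.3243 = 1.756; τ_1 = 238.3/1.756 = 135.7 ns.
Leg 2: speed unknown; τ_2 = 126.4/γ_2.
Total proper time: 135.7 + τ_2 = 174.4, so τ_2 = 174.4 − 135.7 = 38.69 ns.
γ_2 = 126.4/38.69 = 3.267; β = √(1 − 1/γ²) = √0.9063.

β = 0.952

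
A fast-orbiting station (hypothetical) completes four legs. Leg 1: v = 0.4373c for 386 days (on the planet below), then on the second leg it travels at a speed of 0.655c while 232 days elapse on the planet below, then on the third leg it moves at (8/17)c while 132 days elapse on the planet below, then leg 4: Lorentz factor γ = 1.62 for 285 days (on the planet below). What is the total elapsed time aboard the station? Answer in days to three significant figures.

τ = 815 days

Leg 1: γ = 1/√(1 − 0.4373²) = 1/√0.8088 = 1.112; τ_1 = 386/1.112 = 347.1 days.
Leg 2: γ = 1/√(1 − 0.655²) = 1/√0.5710 = 1.323; τ_2 = 232/1.323 = 175.3 days.
Leg 3: γ = 1/√(1 − (8/17)²) = 17/15 ≈ 1.133; τ_3 = 132/1.133 = 116.5 days.
Leg 4: γ = 1.62; τ_4 = 285/1.620 = 175.9 days.
Total: 347.1 + 175.3 + 116.5 + 175.9 days.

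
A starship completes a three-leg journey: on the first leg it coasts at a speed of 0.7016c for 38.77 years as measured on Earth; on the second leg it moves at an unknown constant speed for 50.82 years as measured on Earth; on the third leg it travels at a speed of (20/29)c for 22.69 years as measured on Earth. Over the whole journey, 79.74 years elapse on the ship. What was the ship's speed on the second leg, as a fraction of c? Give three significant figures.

β = 0.712

Leg 1: γ = 1/√(1 − 0.7016²) = 1/√0.5078 = 1.403; τ_1 = 38.77/1.403 = 27.63 years.
Leg 2: speed unknown; τ_2 = 50.82/γ_2.
Leg 3: γ = 1/√(1 − (20/29)²) = 29/21 ≈ 1.381; τ_3 = 22.69/1.381 = 16.43 years.
Total proper time: 27.63 + τ_2 + 16.43 = 79.74, so τ_2 = 79.74 − 44.06 = 35.68 years.
γ_2 = 50.82/35.68 = 1.424; β = √(1 − 1/γ²) = √0.5070.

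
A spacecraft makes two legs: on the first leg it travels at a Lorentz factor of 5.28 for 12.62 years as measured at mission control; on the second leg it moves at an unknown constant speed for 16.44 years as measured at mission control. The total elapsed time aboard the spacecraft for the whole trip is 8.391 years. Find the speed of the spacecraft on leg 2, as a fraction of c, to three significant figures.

β = 0.931

Leg 1: γ = 5.28; τ_1 = 12.62/5.280 = 2.390 years.
Leg 2: speed unknown; τ_2 = 16.44/γ_2.
Total proper time: 2.390 + τ_2 = 8.391, so τ_2 = 8.391 − 2.390 = 6.001 years.
γ_2 = 16.44/6.001 = 2.740; β = √(1 − 1/γ²) = √0.8668.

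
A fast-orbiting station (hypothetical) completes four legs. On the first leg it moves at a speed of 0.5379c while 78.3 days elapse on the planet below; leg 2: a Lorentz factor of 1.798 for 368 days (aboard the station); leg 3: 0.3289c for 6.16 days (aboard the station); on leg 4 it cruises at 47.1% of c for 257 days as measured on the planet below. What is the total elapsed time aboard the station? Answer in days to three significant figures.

Leg 1: γ = 1/√(1 − 0.5379²) = 1/√0.7107 = 1.186; τ_1 = 78.3/1.186 = 66.01 days.
Leg 2: 368 days is already measured aboard the station.
Leg 3: 6.16 days is already measured aboard the station.
Leg 4: β = 0.471; γ = 1/√(1 − 0.471²) = 1/√0.7782 = 1.134; τ_4 = 257/1.134 = 226.7 days.
Total: 66.01 + 368.0 + 6.160 + 226.7 days.

τ = 667 days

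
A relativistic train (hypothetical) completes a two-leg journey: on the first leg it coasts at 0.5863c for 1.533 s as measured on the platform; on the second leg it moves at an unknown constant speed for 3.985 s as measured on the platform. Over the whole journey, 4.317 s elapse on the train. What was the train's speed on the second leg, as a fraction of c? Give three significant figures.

Leg 1: γ = 1/√(1 − 0.5863²) = 1/√0.6563 = 1.234; τ_1 = 1.533/1.234 = 1.242 s.
Leg 2: speed unknown; τ_2 = 3.985/γ_2.
Total proper time: 1.242 + τ_2 = 4.317, so τ_2 = 4.317 − 1.242 = 3.075 s.
γ_2 = 3.985/3.075 = 1.296; β = √(1 − 1/γ²) = √0.4045.

β = 0.636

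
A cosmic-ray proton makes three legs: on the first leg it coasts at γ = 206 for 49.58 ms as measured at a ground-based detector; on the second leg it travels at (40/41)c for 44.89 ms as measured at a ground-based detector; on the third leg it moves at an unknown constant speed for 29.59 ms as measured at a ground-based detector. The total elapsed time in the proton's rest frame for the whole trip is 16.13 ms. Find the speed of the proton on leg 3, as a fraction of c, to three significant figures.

β = 0.979

Leg 1: γ = 206; τ_1 = 49.58/206.0 = 0.2407 ms.
Leg 2: γ = 1/√(1 − (40/41)²) = 41/9 ≈ 4.556; τ_2 = 44.89/4.556 = 9.854 ms.
Leg 3: speed unknown; τ_3 = 29.59/γ_3.
Total proper time: 0.2407 + 9.854 + τ_3 = 16.13, so τ_3 = 16.13 − 10.09 = 6.035 ms.
γ_3 = 29.59/6.035 = 4.903; β = √(1 − 1/γ²) = √0.9584.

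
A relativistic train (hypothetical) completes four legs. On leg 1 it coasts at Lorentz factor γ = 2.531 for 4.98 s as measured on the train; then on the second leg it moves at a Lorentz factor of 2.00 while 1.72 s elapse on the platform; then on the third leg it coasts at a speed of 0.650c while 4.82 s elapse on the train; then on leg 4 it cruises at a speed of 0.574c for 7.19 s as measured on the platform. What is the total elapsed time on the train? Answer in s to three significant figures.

Leg 1: 4.98 s is already measured on the train.
Leg 2: γ = 2.00; τ_2 = 1.72/2.000 = 0.8600 s.
Leg 3: 4.82 s is already measured on the train.
Leg 4: γ = 1/√(1 − 0.574²) = 1/√0.6705 = 1.221; τ_4 = 7.19/1.221 = 5.888 s.
Total: 4.980 + 0.8600 + 4.820 + 5.888 s.

τ = 16.5 s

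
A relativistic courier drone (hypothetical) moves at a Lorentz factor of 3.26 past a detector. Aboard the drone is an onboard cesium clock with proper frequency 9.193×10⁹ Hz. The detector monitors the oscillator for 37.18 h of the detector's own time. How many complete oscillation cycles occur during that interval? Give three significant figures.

γ = 3.26
During 37.18 h of lab time, the oscillator's proper time advances by τ = Δt/γ = 37.18/3.260 = 11.40 h = 4.106×10⁴ s.
N = f × τ = 9.193×10⁹ × 4.106×10⁴ = 3.774×10¹⁴.

N = 3.77×10¹⁴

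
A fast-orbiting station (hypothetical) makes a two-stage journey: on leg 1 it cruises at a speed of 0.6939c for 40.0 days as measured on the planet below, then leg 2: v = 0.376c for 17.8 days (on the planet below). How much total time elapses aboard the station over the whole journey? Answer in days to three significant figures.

τ = 45.3 days

Leg 1: γ = 1/√(1 − 0.6939²) = 1/√0.5185 = 1.389; τ_1 = 40.0/1.389 = 28.80 days.
Leg 2: γ = 1/√(1 − 0.376²) = 1/√0.8586 = 1.079; τ_2 = 17.8/1.079 = 16.49 days.
Total: 28.80 + 16.49 days.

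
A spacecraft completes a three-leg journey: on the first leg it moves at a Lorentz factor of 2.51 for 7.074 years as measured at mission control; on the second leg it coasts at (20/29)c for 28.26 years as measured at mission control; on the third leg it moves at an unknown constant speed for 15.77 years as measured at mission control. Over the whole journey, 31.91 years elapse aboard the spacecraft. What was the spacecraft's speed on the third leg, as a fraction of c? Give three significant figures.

β = 0.837

Leg 1: γ = 2.51; τ_1 = 7.074/2.510 = 2.818 years.
Leg 2: γ = 1/√(1 − (20/29)²) = 29/21 ≈ 1.381; τ_2 = 28.26/1.381 = 20.46 years.
Leg 3: speed unknown; τ_3 = 15.77/γ_3.
Total proper time: 2.818 + 20.46 + τ_3 = 31.91, so τ_3 = 31.91 − 23.28 = 8.628 years.
γ_3 = 15.77/8.628 = 1.828; β = √(1 − 1/γ²) = √0.7007.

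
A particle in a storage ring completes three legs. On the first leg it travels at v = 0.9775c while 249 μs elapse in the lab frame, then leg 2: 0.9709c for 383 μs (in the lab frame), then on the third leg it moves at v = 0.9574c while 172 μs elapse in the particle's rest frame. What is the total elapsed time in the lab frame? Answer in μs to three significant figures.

Δt = 1230 μs

Leg 1: 249 μs is already measured in the lab frame.
Leg 2: 383 μs is already measured in the lab frame.
Leg 3: γ = 1/√(1 − 0.9574²) = 1/√0.08339 = 3.463; Δt_3 = 3.463 × 172 = 595.6 μs.
Total: 249.0 + 383.0 + 595.6 μs.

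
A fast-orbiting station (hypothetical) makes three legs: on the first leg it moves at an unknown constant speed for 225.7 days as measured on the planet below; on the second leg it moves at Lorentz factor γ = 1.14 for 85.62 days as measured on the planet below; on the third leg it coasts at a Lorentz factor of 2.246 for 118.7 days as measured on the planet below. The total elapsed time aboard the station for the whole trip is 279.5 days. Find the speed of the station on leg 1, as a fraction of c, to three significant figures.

Leg 1: speed unknown; τ_1 = 225.7/γ_1.
Leg 2: γ = 1.14; τ_2 = 85.62/1.140 = 75.11 days.
Leg 3: γ = 2.246; τ_3 = 118.7/2.246 = 52.85 days.
Total proper time: τ_1 + 75.11 + 52.85 = 279.5, so τ_1 = 279.5 − 128.0 = 151.5 days.
γ_1 = 225.7/151.5 = 1.489; β = √(1 − 1/γ²) = √0.5492.

β = 0.741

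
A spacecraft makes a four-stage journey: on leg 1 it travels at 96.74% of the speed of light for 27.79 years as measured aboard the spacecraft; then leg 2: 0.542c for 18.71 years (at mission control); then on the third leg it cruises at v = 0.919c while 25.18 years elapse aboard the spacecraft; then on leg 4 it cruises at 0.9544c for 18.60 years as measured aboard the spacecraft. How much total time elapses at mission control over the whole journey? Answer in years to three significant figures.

Leg 1: β = 0.9674; γ = 1/√(1 − 0.9674²) = 1/√0.06414 = 3.949; Δt_1 = 3.949 × 27.79 = 109.7 years.
Leg 2: 18.71 years is already measured at mission control.
Leg 3: γ = 1/√(1 − 0.919²) = 1/√0.1554 = 2.536; Δt_3 = 2.536 × 25.18 = 63.87 years.
Leg 4: γ = 1/√(1 − 0.9544²) = 1/√0.08912 = 3.350; Δt_4 = 3.350 × 18.60 = 62.31 years.
Total: 109.7 + 18.71 + 63.87 + 62.31 years.

Δt = 255 years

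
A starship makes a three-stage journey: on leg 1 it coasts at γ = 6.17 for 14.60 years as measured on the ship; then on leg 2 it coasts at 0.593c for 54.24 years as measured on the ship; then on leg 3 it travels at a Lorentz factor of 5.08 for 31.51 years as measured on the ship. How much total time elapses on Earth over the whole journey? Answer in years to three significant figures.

Δt = 318 years

Leg 1: γ = 6.17; Δt_1 = 6.170 × 14.60 = 90.08 years.
Leg 2: γ = 1/√(1 − 0.593²) = 1/√0.6484 = 1.242; Δt_2 = 1.242 × 54.24 = 67.36 years.
Leg 3: γ = 5.08; Δt_3 = 5.080 × 31.51 = 160.1 years.
Total: 90.08 + 67.36 + 160.1 years.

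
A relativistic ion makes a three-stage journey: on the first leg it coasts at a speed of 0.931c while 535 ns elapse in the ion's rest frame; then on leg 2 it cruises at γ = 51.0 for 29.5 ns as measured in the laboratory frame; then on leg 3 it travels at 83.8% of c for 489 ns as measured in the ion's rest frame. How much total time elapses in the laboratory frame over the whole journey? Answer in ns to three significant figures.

Leg 1: γ = 1/√(1 − 0.931²) = 1/√0.1332 = 2.740; Δt_1 = 2.740 × 535 = 1466 ns.
Leg 2: 29.5 ns is already measured in the laboratory frame.
Leg 3: β = 0.838; γ = 1/√(1 − 0.838²) = 1/√0.2978 = 1.833; Δt_3 = 1.833 × 489 = 896.1 ns.
Total: 1466 + 29.50 + 896.1 ns.

Δt = 2390 ns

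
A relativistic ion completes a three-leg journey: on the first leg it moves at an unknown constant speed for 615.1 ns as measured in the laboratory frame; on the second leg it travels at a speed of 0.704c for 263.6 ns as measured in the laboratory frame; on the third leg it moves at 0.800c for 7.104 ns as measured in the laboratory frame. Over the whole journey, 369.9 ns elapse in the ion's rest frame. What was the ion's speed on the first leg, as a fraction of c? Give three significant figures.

Leg 1: speed unknown; τ_1 = 615.1/γ_1.
Leg 2: γ = 1/√(1 − 0.704²) = 1/√0.5044 = 1.408; τ_2 = 263.6/1.408 = 187.2 ns.
Leg 3: γ = 1/√(1 − 0.800²) = 5/3 ≈ 1.667; τ_3 = 7.104/1.667 = 4.262 ns.
Total proper time: τ_1 + 187.2 + 4.262 = 369.9, so τ_1 = 369.9 − 191.5 = 178.4 ns.
γ_1 = 615.1/178.4 = 3.447; β = √(1 − 1/γ²) = √0.9159.

β = 0.957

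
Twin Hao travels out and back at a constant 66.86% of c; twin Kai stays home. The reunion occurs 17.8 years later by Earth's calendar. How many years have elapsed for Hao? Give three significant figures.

β = 0.6686; γ = 1/√(1 − 0.6686²) = 1/√0.5530 = 1.345
Hao's clock measures proper time along the trip: τ = Δt/γ = 17.8/1.345 years.

τ = 13.2 years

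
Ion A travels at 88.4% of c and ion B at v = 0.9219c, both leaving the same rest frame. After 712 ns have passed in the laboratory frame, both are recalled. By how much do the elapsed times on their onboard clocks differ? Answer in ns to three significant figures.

A: β = 0.884; γ = 1/√(1 − 0.884²) = 1/√0.2185 = 2.139; τ_A = 712/2.139 = 332.9 ns.
B: γ = 1/√(1 − 0.9219²) = 1/√0.1501 = 2.581; τ_B = 712/2.581 = 275.8 ns.

|τ_A − τ_B| = 57.0 ns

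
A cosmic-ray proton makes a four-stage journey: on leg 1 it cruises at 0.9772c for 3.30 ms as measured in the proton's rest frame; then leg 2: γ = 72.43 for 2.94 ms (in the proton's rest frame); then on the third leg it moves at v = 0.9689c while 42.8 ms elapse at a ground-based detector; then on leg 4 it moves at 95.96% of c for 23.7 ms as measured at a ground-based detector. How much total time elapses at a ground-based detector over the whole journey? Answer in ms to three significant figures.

Δt = 295 ms

Leg 1: γ = 1/√(1 − 0.9772²) = 1/√0.04508 = 4.710; Δt_1 = 4.710 × 3.30 = 15.54 ms.
Leg 2: γ = 72.43; Δt_2 = 72.43 × 2.94 = 212.9 ms.
Leg 3: 42.8 ms is already measured at a ground-based detector.
Leg 4: 23.7 ms is already measured at a ground-based detector.
Total: 15.54 + 212.9 + 42.80 + 23.70 ms.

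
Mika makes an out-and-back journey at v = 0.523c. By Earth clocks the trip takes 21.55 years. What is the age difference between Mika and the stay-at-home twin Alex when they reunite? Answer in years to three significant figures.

Δt − τ = 3.18 years

γ = 1/√(1 − 0.523²) = 1/√0.7265 = 1.173
Mika's elapsed proper time: τ = 21.55/1.173 = 18.37 years.
Age gap = Δt − τ = 21.55 − 18.37 years.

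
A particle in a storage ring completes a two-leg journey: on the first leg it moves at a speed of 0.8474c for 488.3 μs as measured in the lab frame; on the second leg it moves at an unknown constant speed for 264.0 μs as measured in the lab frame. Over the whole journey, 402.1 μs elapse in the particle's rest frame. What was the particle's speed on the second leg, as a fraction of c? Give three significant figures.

Leg 1: γ = 1/√(1 − 0.8474²) = 1/√0.2819 = 1.883; τ_1 = 488.3/1.883 = 259.3 μs.
Leg 2: speed unknown; τ_2 = 264.0/γ_2.
Total proper time: 259.3 + τ_2 = 402.1, so τ_2 = 402.1 − 259.3 = 142.8 μs.
γ_2 = 264.0/142.8 = 1.848; β = √(1 − 1/γ²) = √0.7073.

β = 0.841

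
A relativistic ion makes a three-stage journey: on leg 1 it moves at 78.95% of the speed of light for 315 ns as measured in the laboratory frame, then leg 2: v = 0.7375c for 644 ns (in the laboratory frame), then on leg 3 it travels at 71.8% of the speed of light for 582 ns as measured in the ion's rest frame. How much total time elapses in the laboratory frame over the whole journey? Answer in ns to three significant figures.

Leg 1: 315 ns is already measured in the laboratory frame.
Leg 2: 644 ns is already measured in the laboratory frame.
Leg 3: β = 0.718; γ = 1/√(1 − 0.718²) = 1/√0.4845 = 1.437; Δt_3 = 1.437 × 582 = 836.2 ns.
Total: 315.0 + 644.0 + 836.2 ns.

Δt = 1800 ns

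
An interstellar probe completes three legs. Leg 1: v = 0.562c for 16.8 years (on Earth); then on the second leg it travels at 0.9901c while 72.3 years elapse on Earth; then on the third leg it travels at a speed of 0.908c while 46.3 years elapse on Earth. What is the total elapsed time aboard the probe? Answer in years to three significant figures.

Leg 1: γ = 1/√(1 − 0.562²) = 1/√0.6842 = 1.209; τ_1 = 16.8/1.209 = 13.90 years.
Leg 2: γ = 1/√(1 − 0.9901²) = 1/√0.01970 = 7.124; τ_2 = 72.3/7.124 = 10.15 years.
Leg 3: γ = 1/√(1 − 0.908²) = 1/√0.1755 = 2.387; τ_3 = 46.3/2.387 = 19.40 years.
Total: 13.90 + 10.15 + 19.40 years.

τ = 43.4 years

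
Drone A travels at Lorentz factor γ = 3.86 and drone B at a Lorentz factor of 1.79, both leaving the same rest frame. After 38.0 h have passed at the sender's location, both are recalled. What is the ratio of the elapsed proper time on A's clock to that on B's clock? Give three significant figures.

τ_A/τ_B = 0.464

A: γ = 3.86. B: γ = 1.79.
τ_A/τ_B = γ_B/γ_A = 1.790/3.860 = 0.4637, so τ_A/τ_B = 0.4637.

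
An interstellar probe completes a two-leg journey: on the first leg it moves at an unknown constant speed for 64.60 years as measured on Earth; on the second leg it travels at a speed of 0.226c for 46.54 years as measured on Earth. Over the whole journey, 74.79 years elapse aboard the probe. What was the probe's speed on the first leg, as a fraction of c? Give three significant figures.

β = 0.890

Leg 1: speed unknown; τ_1 = 64.60/γ_1.
Leg 2: γ = 1/√(1 − 0.226²) = 1/√0.9489 = 1.027; τ_2 = 46.54/1.027 = 45.34 years.
Total proper time: τ_1 + 45.34 = 74.79, so τ_1 = 74.79 − 45.34 = 29.45 years.
γ_1 = 64.60/29.45 = 2.193; β = √(1 − 1/γ²) = √0.7921.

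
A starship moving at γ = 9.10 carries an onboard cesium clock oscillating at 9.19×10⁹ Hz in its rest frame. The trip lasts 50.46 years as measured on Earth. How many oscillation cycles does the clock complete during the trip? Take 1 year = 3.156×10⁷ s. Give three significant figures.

γ = 9.10
The oscillator's own cycle count is N = f × τ where τ is the proper time on the ship. τ = Δt/γ = 50.46/9.100 = 5.545 years = 1.750×10⁸ s.
N = 9.19×10⁹ × 1.750×10⁸ = 1.608×10¹⁸.

N = 1.61×10¹⁸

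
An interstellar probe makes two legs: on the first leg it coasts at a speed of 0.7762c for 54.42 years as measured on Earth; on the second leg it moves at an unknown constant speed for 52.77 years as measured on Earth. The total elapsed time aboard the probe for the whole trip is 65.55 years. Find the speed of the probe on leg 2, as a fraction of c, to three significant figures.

Leg 1: γ = 1/√(1 − 0.7762²) = 1/√0.3975 = 1.586; τ_1 = 54.42/1.586 = 34.31 years.
Leg 2: speed unknown; τ_2 = 52.77/γ_2.
Total proper time: 34.31 + τ_2 = 65.55, so τ_2 = 65.55 − 34.31 = 31.24 years.
γ_2 = 52.77/31.24 = 1.689; β = √(1 − 1/γ²) = √0.6496.

β = 0.806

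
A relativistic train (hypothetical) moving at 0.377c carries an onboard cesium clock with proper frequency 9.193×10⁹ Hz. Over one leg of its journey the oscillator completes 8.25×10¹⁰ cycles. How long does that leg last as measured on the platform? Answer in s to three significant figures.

γ = 1/√(1 − 0.377²) = 1/√0.8579 = 1.080
Proper time for N cycles: τ = N/f = 8.25×10¹⁰/(9.193×10⁹) = 8.974×10⁰ s = 8.974 s.
Lab-frame duration Δt = γτ = 1.080 × 8.974 = 9.689 s.

Δt = 9.69 s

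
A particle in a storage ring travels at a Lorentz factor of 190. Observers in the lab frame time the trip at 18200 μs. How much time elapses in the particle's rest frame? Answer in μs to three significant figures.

γ = 190
The interval measured in the lab frame is the dilated one; the clock in the particle's rest frame measures the proper time τ = Δt/γ = 18200/190.0 μs.

τ = 95.8 μs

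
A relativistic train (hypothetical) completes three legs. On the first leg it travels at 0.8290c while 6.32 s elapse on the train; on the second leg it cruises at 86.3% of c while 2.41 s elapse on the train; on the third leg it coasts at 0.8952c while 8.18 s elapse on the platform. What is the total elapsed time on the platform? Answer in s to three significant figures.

Leg 1: γ = 1/√(1 − 0.8290²) = 1/√0.3128 = 1.788; Δt_1 = 1.788 × 6.32 = 11.30 s.
Leg 2: β = 0.863; γ = 1/√(1 − 0.863²) = 1/√0.2552 = 1.979; Δt_2 = 1.979 × 2.41 = 4.770 s.
Leg 3: 8.18 s is already measured on the platform.
Total: 11.30 + 4.770 + 8.180 s.

Δt = 24.3 s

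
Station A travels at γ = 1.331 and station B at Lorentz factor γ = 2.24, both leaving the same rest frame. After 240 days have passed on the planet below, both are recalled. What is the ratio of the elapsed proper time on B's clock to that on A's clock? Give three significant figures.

A: γ = 1.331. B: γ = 2.24.
τ_A/τ_B = γ_B/γ_A = 2.240/1.331 = 1.683, so τ_B/τ_A = 0.5942.

τ_B/τ_A = 0.594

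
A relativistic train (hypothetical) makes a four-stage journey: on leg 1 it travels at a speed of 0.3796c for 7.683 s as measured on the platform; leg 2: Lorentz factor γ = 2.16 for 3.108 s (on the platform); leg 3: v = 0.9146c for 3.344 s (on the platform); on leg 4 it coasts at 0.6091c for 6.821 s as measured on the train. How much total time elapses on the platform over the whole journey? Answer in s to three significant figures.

Leg 1: 7.683 s is already measured on the platform.
Leg 2: 3.108 s is already measured on the platform.
Leg 3: 3.344 s is already measured on the platform.
Leg 4: γ = 1/√(1 − 0.6091²) = 1/√0.6290 = 1.261; Δt_4 = 1.261 × 6.821 = 8.600 s.
Total: 7.683 + 3.108 + 3.344 + 8.600 s.

Δt = 22.7 s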